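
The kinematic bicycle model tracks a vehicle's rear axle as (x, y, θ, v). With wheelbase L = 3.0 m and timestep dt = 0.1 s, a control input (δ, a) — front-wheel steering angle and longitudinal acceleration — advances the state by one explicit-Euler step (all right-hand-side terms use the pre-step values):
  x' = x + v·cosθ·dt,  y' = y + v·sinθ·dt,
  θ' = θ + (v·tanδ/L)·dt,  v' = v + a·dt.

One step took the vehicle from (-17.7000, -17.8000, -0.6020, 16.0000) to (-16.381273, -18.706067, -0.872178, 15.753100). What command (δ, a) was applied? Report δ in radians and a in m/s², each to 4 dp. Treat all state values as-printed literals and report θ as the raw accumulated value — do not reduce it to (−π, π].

a = (v'−v)/dt = (-0.246900)/0.1 = -2.4690
Δθ = θ'−θ = -0.270178;  (v·dt/L) = 16.0000·0.1/3.0 = 0.533333
tan δ = Δθ·L/(v·dt) = -0.506584  →  δ = -0.4689

δ = -0.4689, a = -2.4690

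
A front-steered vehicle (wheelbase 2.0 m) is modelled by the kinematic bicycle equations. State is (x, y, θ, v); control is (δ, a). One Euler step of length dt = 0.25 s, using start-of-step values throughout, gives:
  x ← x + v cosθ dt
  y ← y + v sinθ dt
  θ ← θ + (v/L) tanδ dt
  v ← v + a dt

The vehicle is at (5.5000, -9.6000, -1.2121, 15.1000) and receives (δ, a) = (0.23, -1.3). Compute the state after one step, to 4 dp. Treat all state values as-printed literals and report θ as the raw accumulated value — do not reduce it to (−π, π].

x' = 5.5000 + 15.1000·cos(-1.2121)·0.25 = 6.8252
y' = -9.6000 + 15.1000·sin(-1.2121)·0.25 = -13.1347
θ' = -1.2121 + (15.1000/2.0)·tan(0.23)·0.25 = -0.7702
v' = 15.1000 − 1.3000·0.25 = 14.7750

(6.8252, -13.1347, -0.7702, 14.7750)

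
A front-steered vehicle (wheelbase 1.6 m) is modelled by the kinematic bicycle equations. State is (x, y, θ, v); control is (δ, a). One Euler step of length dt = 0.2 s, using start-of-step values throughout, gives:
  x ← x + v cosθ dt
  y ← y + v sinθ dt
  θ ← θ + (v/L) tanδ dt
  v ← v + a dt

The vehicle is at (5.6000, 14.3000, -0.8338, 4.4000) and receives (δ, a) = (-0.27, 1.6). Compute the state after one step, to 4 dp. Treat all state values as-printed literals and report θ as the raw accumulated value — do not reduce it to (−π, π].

(6.1914, 13.6484, -0.9860, 4.7200)

x' = 5.6000 + 4.4000·cos(-0.8338)·0.2 = 6.1914
y' = 14.3000 + 4.4000·sin(-0.8338)·0.2 = 13.6484
θ' = -0.8338 + (4.4000/1.6)·tan(-0.27)·0.2 = -0.9860
v' = 4.4000 + 1.6000·0.2 = 4.7200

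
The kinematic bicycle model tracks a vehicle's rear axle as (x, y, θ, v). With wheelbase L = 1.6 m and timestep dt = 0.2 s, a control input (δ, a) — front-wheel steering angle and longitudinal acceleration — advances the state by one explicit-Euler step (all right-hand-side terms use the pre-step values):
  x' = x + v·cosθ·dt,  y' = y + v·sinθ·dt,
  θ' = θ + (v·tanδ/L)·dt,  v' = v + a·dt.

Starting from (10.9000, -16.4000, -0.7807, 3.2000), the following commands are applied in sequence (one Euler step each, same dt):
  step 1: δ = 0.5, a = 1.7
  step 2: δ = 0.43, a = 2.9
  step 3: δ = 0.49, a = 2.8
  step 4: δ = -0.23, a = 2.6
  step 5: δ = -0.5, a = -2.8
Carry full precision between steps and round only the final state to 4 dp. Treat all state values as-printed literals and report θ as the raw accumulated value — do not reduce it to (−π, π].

(14.6723, -17.8250, -0.5766, 4.6400)

after step 1 (δ=0.5, a=1.7): (11.354669, -16.850417, -0.562179, 3.540000)
after step 2 (δ=0.43, a=2.9): (11.953705, -17.227803, -0.359239, 4.120000)
after step 3 (δ=0.49, a=2.8): (12.725105, -17.517490, -0.084544, 4.680000)
after step 4 (δ=-0.23, a=2.6): (13.657762, -17.596530, -0.221518, 5.200000)
after step 5 (δ=-0.5, a=-2.8): (14.672349, -17.825029, -0.576615, 4.640000)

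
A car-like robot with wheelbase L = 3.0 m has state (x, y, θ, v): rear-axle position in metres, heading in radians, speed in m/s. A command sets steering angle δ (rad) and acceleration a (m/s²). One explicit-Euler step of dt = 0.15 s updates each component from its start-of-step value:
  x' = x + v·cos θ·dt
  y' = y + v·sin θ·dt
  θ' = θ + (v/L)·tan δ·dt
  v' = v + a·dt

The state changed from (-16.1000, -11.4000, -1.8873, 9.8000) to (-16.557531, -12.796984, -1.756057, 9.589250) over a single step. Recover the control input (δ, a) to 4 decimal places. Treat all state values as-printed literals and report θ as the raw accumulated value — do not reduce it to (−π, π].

a = (v'−v)/dt = (-0.210750)/0.15 = -1.4050
Δθ = θ'−θ = 0.131243;  (v·dt/L) = 9.8000·0.15/3.0 = 0.490000
tan δ = Δθ·L/(v·dt) = 0.267843  →  δ = 0.2617

δ = 0.2617, a = -1.4050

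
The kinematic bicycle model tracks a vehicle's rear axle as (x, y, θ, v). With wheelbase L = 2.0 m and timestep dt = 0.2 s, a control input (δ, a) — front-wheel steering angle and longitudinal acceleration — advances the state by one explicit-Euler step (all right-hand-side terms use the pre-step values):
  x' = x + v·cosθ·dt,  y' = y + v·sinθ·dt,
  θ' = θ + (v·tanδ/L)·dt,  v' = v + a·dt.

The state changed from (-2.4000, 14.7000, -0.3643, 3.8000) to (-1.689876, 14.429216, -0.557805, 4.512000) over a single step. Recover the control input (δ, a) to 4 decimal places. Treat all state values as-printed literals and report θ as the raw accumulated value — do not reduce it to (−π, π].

δ = -0.4710, a = 3.5600

a = (v'−v)/dt = (0.712000)/0.2 = 3.5600
Δθ = θ'−θ = -0.193505;  (v·dt/L) = 3.8000·0.2/2.0 = 0.380000
tan δ = Δθ·L/(v·dt) = -0.509224  →  δ = -0.4710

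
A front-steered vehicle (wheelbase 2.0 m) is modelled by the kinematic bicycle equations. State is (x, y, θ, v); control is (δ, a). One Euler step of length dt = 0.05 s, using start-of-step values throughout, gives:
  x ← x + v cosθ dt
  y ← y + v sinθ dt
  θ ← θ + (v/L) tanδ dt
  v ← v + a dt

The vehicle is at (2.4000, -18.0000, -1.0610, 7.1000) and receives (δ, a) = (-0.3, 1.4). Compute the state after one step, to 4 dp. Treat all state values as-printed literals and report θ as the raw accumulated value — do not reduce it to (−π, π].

x' = 2.4000 + 7.1000·cos(-1.0610)·0.05 = 2.5732
y' = -18.0000 + 7.1000·sin(-1.0610)·0.05 = -18.3099
θ' = -1.0610 + (7.1000/2.0)·tan(-0.3)·0.05 = -1.1159
v' = 7.1000 + 1.4000·0.05 = 7.1700

(2.5732, -18.3099, -1.1159, 7.1700)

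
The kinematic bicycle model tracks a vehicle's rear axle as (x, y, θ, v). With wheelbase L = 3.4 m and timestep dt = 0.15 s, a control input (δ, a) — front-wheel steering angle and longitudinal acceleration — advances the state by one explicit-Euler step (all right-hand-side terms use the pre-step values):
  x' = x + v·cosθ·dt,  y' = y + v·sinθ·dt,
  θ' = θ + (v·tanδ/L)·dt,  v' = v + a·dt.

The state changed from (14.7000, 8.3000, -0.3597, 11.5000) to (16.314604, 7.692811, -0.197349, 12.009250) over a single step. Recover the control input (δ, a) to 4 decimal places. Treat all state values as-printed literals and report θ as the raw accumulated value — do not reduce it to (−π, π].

a = (v'−v)/dt = (0.509250)/0.15 = 3.3950
Δθ = θ'−θ = 0.162351;  (v·dt/L) = 11.5000·0.15/3.4 = 0.507353
tan δ = Δθ·L/(v·dt) = 0.319996  →  δ = 0.3097

δ = 0.3097, a = 3.3950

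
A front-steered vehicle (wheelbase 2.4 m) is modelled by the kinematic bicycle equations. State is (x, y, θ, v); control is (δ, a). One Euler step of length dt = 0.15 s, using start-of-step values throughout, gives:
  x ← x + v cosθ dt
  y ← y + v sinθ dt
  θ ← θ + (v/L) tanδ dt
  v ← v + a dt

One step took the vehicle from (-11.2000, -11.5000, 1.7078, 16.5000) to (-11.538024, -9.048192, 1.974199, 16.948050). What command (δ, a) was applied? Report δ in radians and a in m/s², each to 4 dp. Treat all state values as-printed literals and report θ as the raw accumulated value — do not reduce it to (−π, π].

a = (v'−v)/dt = (0.448050)/0.15 = 2.9870
Δθ = θ'−θ = 0.266399;  (v·dt/L) = 16.5000·0.15/2.4 = 1.031250
tan δ = Δθ·L/(v·dt) = 0.258326  →  δ = 0.2528

δ = 0.2528, a = 2.9870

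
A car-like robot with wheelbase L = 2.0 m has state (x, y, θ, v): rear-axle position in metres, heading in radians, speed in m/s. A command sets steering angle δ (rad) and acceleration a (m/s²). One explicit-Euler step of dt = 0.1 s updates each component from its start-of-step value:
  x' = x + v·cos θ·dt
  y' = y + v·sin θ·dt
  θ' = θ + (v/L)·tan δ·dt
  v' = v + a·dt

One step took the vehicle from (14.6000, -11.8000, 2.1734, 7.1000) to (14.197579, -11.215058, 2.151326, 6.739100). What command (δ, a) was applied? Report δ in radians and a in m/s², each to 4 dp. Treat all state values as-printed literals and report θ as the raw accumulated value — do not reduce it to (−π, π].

δ = -0.0621, a = -3.6090

a = (v'−v)/dt = (-0.360900)/0.1 = -3.6090
Δθ = θ'−θ = -0.022074;  (v·dt/L) = 7.1000·0.1/2.0 = 0.355000
tan δ = Δθ·L/(v·dt) = -0.062180  →  δ = -0.0621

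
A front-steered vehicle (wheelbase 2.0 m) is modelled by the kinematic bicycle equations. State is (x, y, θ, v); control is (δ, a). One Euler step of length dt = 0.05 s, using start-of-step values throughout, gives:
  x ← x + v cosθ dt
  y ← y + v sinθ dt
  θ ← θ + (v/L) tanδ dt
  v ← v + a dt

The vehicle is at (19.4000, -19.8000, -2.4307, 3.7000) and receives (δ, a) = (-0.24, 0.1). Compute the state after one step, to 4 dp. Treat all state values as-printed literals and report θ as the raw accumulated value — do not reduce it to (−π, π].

x' = 19.4000 + 3.7000·cos(-2.4307)·0.05 = 19.2598
y' = -19.8000 + 3.7000·sin(-2.4307)·0.05 = -19.9207
θ' = -2.4307 + (3.7000/2.0)·tan(-0.24)·0.05 = -2.4533
v' = 3.7000 + 0.1000·0.05 = 3.7050

(19.2598, -19.9207, -2.4533, 3.7050)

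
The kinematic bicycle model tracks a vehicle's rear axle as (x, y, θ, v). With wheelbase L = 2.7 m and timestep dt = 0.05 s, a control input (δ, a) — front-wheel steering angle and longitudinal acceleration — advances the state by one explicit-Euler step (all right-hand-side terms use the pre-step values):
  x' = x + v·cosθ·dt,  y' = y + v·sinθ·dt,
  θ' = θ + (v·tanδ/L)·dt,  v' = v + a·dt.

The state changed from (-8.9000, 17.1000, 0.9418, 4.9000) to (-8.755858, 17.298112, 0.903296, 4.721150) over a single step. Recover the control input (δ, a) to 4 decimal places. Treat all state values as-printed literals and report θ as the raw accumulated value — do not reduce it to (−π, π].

a = (v'−v)/dt = (-0.178850)/0.05 = -3.5770
Δθ = θ'−θ = -0.038504;  (v·dt/L) = 4.9000·0.05/2.7 = 0.090741
tan δ = Δθ·L/(v·dt) = -0.424330  →  δ = -0.4013

δ = -0.4013, a = -3.5770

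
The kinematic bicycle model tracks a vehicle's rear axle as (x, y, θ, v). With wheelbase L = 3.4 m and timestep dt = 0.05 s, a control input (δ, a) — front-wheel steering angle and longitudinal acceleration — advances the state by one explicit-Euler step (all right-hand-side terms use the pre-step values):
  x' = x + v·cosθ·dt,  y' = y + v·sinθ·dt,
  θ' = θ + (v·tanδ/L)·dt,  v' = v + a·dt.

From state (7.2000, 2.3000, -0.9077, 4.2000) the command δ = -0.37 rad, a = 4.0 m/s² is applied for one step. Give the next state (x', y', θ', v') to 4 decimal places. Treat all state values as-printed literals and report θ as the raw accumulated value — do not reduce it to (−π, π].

x' = 7.2000 + 4.2000·cos(-0.9077)·0.05 = 7.3293
y' = 2.3000 + 4.2000·sin(-0.9077)·0.05 = 2.1345
θ' = -0.9077 + (4.2000/3.4)·tan(-0.37)·0.05 = -0.9317
v' = 4.2000 + 4.0000·0.05 = 4.4000

(7.3293, 2.1345, -0.9317, 4.4000)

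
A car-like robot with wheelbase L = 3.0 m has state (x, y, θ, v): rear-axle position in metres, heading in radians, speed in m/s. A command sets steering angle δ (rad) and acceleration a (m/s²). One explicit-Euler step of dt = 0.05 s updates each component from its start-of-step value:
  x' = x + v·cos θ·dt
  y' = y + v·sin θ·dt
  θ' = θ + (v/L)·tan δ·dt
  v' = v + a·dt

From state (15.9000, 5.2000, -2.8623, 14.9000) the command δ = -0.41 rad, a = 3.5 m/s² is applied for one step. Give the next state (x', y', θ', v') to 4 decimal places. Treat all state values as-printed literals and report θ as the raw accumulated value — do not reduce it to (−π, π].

x' = 15.9000 + 14.9000·cos(-2.8623)·0.05 = 15.1839
y' = 5.2000 + 14.9000·sin(-2.8623)·0.05 = 4.9946
θ' = -2.8623 + (14.9000/3.0)·tan(-0.41)·0.05 = -2.9702
v' = 14.9000 + 3.5000·0.05 = 15.0750

(15.1839, 4.9946, -2.9702, 15.0750)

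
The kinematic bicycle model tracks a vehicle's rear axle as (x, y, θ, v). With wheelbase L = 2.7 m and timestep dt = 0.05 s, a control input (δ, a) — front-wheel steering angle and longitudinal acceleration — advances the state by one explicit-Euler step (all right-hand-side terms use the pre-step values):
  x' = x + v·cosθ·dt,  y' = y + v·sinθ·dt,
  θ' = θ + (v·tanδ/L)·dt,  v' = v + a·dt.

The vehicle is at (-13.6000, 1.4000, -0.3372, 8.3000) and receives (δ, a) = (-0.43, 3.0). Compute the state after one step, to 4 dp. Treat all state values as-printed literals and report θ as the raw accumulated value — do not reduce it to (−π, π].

(-13.2084, 1.2627, -0.4077, 8.4500)

x' = -13.6000 + 8.3000·cos(-0.3372)·0.05 = -13.2084
y' = 1.4000 + 8.3000·sin(-0.3372)·0.05 = 1.2627
θ' = -0.3372 + (8.3000/2.7)·tan(-0.43)·0.05 = -0.4077
v' = 8.3000 + 3.0000·0.05 = 8.4500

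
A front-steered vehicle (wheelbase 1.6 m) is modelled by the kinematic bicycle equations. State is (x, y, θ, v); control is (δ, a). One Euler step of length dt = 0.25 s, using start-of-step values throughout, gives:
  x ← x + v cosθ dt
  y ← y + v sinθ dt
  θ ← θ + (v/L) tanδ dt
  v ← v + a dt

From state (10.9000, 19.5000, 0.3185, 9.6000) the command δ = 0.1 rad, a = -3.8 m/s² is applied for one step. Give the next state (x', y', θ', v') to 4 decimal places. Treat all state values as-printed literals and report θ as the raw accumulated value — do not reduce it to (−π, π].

x' = 10.9000 + 9.6000·cos(0.3185)·0.25 = 13.1793
y' = 19.5000 + 9.6000·sin(0.3185)·0.25 = 20.2515
θ' = 0.3185 + (9.6000/1.6)·tan(0.1)·0.25 = 0.4690
v' = 9.6000 − 3.8000·0.25 = 8.6500

(13.1793, 20.2515, 0.4690, 8.6500)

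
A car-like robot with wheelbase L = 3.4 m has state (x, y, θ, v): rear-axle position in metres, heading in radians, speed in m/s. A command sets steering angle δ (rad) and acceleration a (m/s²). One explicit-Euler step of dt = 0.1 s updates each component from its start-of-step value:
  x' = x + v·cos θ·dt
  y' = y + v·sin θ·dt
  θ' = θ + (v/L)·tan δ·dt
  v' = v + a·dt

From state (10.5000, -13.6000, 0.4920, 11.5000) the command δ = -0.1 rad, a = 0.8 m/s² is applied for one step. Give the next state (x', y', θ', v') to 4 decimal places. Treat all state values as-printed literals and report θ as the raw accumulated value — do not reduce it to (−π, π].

x' = 10.5000 + 11.5000·cos(0.4920)·0.1 = 11.5136
y' = -13.6000 + 11.5000·sin(0.4920)·0.1 = -13.0568
θ' = 0.4920 + (11.5000/3.4)·tan(-0.1)·0.1 = 0.4581
v' = 11.5000 + 0.8000·0.1 = 11.5800

(11.5136, -13.0568, 0.4581, 11.5800)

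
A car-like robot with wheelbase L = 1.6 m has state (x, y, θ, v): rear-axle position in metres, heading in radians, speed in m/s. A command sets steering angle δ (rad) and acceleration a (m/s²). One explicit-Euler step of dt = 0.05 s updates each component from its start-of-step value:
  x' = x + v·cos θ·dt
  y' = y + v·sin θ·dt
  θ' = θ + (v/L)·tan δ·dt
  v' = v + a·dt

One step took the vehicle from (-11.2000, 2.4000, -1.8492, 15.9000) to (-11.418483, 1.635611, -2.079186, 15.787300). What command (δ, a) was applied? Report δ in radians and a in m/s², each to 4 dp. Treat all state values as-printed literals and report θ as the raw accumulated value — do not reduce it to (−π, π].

a = (v'−v)/dt = (-0.112700)/0.05 = -2.2540
Δθ = θ'−θ = -0.229986;  (v·dt/L) = 15.9000·0.05/1.6 = 0.496875
tan δ = Δθ·L/(v·dt) = -0.462865  →  δ = -0.4335

δ = -0.4335, a = -2.2540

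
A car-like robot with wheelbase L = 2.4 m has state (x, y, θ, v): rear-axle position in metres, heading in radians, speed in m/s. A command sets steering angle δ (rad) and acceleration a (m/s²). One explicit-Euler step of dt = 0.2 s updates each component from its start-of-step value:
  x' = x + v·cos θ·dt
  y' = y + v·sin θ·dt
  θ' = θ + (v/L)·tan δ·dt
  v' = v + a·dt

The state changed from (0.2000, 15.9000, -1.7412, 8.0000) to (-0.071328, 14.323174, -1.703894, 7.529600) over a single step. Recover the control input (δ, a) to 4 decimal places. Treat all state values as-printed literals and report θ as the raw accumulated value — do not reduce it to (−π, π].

a = (v'−v)/dt = (-0.470400)/0.2 = -2.3520
Δθ = θ'−θ = 0.037306;  (v·dt/L) = 8.0000·0.2/2.4 = 0.666667
tan δ = Δθ·L/(v·dt) = 0.055959  →  δ = 0.0559

δ = 0.0559, a = -2.3520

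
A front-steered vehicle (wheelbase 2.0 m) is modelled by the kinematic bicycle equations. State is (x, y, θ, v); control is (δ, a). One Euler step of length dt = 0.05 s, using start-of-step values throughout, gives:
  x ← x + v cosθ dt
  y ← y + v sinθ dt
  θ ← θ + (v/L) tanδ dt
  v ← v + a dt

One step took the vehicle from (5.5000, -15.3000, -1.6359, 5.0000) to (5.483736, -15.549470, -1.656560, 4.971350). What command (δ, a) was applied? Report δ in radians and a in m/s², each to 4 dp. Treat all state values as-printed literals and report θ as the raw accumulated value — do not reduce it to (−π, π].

a = (v'−v)/dt = (-0.028650)/0.05 = -0.5730
Δθ = θ'−θ = -0.020660;  (v·dt/L) = 5.0000·0.05/2.0 = 0.125000
tan δ = Δθ·L/(v·dt) = -0.165280  →  δ = -0.1638

δ = -0.1638, a = -0.5730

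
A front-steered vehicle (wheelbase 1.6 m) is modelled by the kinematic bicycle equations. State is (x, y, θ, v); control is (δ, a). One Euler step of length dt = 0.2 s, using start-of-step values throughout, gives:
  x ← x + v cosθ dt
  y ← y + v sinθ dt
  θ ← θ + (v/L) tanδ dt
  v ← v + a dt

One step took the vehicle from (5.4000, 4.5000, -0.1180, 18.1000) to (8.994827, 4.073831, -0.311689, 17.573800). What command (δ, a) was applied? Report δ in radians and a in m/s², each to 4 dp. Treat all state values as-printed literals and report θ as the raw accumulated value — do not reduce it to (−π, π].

a = (v'−v)/dt = (-0.526200)/0.2 = -2.6310
Δθ = θ'−θ = -0.193689;  (v·dt/L) = 18.1000·0.2/1.6 = 2.262500
tan δ = Δθ·L/(v·dt) = -0.085608  →  δ = -0.0854

δ = -0.0854, a = -2.6310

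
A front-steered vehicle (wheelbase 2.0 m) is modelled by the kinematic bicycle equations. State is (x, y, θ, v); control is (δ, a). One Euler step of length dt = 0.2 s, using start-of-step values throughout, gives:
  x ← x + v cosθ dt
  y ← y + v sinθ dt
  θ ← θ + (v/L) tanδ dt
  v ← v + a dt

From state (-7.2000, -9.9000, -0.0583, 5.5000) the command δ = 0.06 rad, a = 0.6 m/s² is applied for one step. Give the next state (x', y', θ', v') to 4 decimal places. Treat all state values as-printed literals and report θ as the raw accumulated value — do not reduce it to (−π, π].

(-6.1019, -9.9641, -0.0253, 5.6200)

x' = -7.2000 + 5.5000·cos(-0.0583)·0.2 = -6.1019
y' = -9.9000 + 5.5000·sin(-0.0583)·0.2 = -9.9641
θ' = -0.0583 + (5.5000/2.0)·tan(0.06)·0.2 = -0.0253
v' = 5.5000 + 0.6000·0.2 = 5.6200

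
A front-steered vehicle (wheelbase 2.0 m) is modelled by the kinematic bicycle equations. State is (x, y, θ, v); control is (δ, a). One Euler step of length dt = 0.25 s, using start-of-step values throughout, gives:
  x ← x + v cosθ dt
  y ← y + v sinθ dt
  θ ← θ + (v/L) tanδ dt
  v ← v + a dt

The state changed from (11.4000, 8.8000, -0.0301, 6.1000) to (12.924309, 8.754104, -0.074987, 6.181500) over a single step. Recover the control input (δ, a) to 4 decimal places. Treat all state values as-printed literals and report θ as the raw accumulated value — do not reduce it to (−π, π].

a = (v'−v)/dt = (0.081500)/0.25 = 0.3260
Δθ = θ'−θ = -0.044887;  (v·dt/L) = 6.1000·0.25/2.0 = 0.762500
tan δ = Δθ·L/(v·dt) = -0.058868  →  δ = -0.0588

δ = -0.0588, a = 0.3260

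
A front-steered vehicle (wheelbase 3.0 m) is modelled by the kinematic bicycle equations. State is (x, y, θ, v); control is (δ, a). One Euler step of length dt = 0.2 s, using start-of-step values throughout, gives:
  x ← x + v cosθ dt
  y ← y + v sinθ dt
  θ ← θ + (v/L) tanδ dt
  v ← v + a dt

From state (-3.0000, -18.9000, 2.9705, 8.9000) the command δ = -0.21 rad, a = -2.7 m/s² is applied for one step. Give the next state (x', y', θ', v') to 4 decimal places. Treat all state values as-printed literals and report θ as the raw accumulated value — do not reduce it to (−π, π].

x' = -3.0000 + 8.9000·cos(2.9705)·0.2 = -4.7540
y' = -18.9000 + 8.9000·sin(2.9705)·0.2 = -18.5969
θ' = 2.9705 + (8.9000/3.0)·tan(-0.21)·0.2 = 2.8440
v' = 8.9000 − 2.7000·0.2 = 8.3600

(-4.7540, -18.5969, 2.8440, 8.3600)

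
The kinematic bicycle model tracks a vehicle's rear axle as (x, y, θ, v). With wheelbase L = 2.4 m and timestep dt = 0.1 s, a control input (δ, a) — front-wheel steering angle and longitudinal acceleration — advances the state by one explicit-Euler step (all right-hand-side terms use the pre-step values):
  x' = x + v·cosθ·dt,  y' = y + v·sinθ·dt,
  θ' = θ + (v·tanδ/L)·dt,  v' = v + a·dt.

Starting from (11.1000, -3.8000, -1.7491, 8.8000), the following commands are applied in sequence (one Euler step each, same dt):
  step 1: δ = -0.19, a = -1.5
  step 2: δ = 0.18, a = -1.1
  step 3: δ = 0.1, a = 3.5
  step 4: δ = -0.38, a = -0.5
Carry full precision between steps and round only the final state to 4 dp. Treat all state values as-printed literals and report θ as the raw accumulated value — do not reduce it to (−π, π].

(10.4446, -7.2235, -1.8663, 8.8400)

after step 1 (δ=-0.19, a=-1.5): (10.943923, -4.666048, -1.819617, 8.650000)
after step 2 (δ=0.18, a=-1.1): (10.730907, -5.504409, -1.754032, 8.540000)
after step 3 (δ=0.1, a=3.5): (10.575297, -6.344113, -1.718330, 8.890000)
after step 4 (δ=-0.38, a=-0.5): (10.444615, -7.223455, -1.866279, 8.840000)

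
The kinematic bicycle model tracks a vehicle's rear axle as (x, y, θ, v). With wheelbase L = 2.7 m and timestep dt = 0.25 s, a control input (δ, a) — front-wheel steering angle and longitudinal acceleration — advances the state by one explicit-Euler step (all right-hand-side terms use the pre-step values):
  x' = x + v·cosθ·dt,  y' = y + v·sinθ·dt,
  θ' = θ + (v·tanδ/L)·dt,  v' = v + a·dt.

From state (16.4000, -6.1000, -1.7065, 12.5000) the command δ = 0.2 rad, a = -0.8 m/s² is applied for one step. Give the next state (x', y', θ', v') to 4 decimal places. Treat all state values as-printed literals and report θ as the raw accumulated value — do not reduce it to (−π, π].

x' = 16.4000 + 12.5000·cos(-1.7065)·0.25 = 15.9772
y' = -6.1000 + 12.5000·sin(-1.7065)·0.25 = -9.1963
θ' = -1.7065 + (12.5000/2.7)·tan(0.2)·0.25 = -1.4719
v' = 12.5000 − 0.8000·0.25 = 12.3000

(15.9772, -9.1963, -1.4719, 12.3000)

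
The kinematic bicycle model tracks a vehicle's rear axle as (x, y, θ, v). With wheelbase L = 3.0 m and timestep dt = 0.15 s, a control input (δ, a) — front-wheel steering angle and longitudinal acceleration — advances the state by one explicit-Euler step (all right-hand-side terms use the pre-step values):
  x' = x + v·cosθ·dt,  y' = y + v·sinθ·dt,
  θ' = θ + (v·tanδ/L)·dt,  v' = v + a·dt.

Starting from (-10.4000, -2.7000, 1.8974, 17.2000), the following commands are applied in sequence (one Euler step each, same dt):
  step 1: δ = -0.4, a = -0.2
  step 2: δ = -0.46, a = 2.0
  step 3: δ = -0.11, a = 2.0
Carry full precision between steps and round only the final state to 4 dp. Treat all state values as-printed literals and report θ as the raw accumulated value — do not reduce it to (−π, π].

(-9.9636, 4.6627, 1.0120, 17.7700)

after step 1 (δ=-0.4, a=-0.2): (-11.227736, -0.256385, 1.533798, 17.170000)
after step 2 (δ=-0.46, a=2.0): (-11.132469, 2.317352, 1.108455, 17.470000)
after step 3 (δ=-0.11, a=2.0): (-9.963608, 4.662727, 1.011981, 17.770000)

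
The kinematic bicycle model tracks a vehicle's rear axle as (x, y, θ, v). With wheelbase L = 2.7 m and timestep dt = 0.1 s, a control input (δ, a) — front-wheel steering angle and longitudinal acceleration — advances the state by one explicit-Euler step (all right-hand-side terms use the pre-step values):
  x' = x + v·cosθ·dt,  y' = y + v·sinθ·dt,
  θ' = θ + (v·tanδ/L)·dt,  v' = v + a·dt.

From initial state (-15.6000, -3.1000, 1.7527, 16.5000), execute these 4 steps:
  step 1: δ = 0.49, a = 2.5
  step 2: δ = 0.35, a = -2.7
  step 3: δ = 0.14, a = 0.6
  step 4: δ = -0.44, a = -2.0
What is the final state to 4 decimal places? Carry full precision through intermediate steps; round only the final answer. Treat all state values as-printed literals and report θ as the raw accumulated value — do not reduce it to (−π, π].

after step 1 (δ=0.49, a=2.5): (-15.898489, -1.477223, 2.078659, 16.750000)
after step 2 (δ=0.35, a=-2.7): (-16.713060, -0.013632, 2.305112, 16.480000)
after step 3 (δ=0.14, a=0.6): (-17.817351, 1.209661, 2.391127, 16.540000)
after step 4 (δ=-0.44, a=-2.0): (-19.027039, 2.337655, 2.102730, 16.340000)

(-19.0270, 2.3377, 2.1027, 16.3400)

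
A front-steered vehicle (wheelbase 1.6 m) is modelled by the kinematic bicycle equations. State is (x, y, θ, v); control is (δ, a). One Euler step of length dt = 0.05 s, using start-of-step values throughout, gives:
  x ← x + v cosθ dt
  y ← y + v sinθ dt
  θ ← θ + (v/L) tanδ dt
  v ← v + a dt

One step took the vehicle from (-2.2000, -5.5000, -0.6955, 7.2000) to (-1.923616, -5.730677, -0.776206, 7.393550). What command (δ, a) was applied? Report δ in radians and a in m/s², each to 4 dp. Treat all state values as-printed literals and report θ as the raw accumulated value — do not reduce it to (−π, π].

δ = -0.3444, a = 3.8710

a = (v'−v)/dt = (0.193550)/0.05 = 3.8710
Δθ = θ'−θ = -0.080706;  (v·dt/L) = 7.2000·0.05/1.6 = 0.225000
tan δ = Δθ·L/(v·dt) = -0.358693  →  δ = -0.3444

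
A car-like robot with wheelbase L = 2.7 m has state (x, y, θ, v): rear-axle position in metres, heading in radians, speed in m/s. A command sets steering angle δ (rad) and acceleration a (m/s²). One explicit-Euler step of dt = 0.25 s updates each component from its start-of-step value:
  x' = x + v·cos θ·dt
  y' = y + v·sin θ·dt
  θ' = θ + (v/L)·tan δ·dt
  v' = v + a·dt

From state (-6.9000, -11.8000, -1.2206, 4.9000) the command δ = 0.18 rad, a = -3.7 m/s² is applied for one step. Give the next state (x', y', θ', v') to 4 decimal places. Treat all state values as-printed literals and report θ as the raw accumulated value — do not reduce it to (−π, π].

(-6.4797, -12.9506, -1.1380, 3.9750)

x' = -6.9000 + 4.9000·cos(-1.2206)·0.25 = -6.4797
y' = -11.8000 + 4.9000·sin(-1.2206)·0.25 = -12.9506
θ' = -1.2206 + (4.9000/2.7)·tan(0.18)·0.25 = -1.1380
v' = 4.9000 − 3.7000·0.25 = 3.9750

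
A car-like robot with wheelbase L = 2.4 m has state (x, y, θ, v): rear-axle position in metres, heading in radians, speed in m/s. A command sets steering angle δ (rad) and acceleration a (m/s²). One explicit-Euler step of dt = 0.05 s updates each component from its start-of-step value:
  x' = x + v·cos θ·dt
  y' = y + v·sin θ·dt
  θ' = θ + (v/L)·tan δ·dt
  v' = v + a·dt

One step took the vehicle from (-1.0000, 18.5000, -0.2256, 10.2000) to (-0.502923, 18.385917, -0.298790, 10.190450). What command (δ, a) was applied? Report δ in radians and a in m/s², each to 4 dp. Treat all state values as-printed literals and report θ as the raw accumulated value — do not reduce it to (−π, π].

a = (v'−v)/dt = (-0.009550)/0.05 = -0.1910
Δθ = θ'−θ = -0.073190;  (v·dt/L) = 10.2000·0.05/2.4 = 0.212500
tan δ = Δθ·L/(v·dt) = -0.344424  →  δ = -0.3317

δ = -0.3317, a = -0.1910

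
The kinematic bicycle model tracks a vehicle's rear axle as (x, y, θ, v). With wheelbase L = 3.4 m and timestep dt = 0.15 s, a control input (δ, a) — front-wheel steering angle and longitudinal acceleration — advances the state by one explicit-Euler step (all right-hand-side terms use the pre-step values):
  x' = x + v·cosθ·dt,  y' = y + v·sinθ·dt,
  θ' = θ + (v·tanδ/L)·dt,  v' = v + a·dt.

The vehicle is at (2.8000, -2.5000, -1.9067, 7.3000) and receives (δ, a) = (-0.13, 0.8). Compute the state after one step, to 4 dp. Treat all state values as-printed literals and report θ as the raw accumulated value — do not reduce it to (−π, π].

x' = 2.8000 + 7.3000·cos(-1.9067)·0.15 = 2.4391
y' = -2.5000 + 7.3000·sin(-1.9067)·0.15 = -3.5338
θ' = -1.9067 + (7.3000/3.4)·tan(-0.13)·0.15 = -1.9488
v' = 7.3000 + 0.8000·0.15 = 7.4200

(2.4391, -3.5338, -1.9488, 7.4200)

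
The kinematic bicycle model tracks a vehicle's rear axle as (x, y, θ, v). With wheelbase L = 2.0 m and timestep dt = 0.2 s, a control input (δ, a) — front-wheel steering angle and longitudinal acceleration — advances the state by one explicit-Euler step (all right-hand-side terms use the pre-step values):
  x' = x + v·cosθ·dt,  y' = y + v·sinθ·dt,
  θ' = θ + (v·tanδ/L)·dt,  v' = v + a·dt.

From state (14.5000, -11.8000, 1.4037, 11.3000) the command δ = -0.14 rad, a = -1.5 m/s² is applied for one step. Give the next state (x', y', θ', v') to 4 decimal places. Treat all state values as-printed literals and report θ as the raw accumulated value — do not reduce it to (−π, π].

x' = 14.5000 + 11.3000·cos(1.4037)·0.2 = 14.8759
y' = -11.8000 + 11.3000·sin(1.4037)·0.2 = -9.5715
θ' = 1.4037 + (11.3000/2.0)·tan(-0.14)·0.2 = 1.2445
v' = 11.3000 − 1.5000·0.2 = 11.0000

(14.8759, -9.5715, 1.2445, 11.0000)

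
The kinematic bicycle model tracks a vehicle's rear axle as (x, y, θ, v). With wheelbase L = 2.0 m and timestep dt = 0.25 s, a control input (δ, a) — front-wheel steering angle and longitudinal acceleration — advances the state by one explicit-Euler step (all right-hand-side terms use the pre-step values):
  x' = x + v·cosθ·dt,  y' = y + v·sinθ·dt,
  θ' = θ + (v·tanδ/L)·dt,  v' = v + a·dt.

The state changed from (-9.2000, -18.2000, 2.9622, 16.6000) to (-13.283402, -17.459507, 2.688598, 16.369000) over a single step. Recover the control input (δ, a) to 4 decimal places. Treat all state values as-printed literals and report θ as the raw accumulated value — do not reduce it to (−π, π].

δ = -0.1311, a = -0.9240

a = (v'−v)/dt = (-0.231000)/0.25 = -0.9240
Δθ = θ'−θ = -0.273602;  (v·dt/L) = 16.6000·0.25/2.0 = 2.075000
tan δ = Δθ·L/(v·dt) = -0.131856  →  δ = -0.1311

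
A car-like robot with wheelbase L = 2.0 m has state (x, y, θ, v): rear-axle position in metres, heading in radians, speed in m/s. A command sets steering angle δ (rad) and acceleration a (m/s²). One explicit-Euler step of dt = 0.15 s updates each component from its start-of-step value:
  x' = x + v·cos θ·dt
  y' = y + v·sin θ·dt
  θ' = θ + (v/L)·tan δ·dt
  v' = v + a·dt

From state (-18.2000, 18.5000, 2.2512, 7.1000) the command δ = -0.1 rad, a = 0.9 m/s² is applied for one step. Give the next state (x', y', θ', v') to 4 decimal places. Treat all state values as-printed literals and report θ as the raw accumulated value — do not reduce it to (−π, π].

x' = -18.2000 + 7.1000·cos(2.2512)·0.15 = -18.8700
y' = 18.5000 + 7.1000·sin(2.2512)·0.15 = 19.3278
θ' = 2.2512 + (7.1000/2.0)·tan(-0.1)·0.15 = 2.1978
v' = 7.1000 + 0.9000·0.15 = 7.2350

(-18.8700, 19.3278, 2.1978, 7.2350)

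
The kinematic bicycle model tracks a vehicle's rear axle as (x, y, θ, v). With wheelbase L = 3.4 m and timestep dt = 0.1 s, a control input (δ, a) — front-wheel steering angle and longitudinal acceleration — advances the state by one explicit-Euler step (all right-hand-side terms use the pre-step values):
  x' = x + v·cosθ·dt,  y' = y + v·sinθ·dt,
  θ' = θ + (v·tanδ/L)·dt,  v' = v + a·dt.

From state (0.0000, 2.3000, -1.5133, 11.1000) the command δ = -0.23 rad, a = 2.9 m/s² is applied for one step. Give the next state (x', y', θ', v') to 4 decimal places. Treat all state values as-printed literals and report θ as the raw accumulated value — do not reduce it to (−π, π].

x' = 0.0000 + 11.1000·cos(-1.5133)·0.1 = 0.0638
y' = 2.3000 + 11.1000·sin(-1.5133)·0.1 = 1.1918
θ' = -1.5133 + (11.1000/3.4)·tan(-0.23)·0.1 = -1.5897
v' = 11.1000 + 2.9000·0.1 = 11.3900

(0.0638, 1.1918, -1.5897, 11.3900)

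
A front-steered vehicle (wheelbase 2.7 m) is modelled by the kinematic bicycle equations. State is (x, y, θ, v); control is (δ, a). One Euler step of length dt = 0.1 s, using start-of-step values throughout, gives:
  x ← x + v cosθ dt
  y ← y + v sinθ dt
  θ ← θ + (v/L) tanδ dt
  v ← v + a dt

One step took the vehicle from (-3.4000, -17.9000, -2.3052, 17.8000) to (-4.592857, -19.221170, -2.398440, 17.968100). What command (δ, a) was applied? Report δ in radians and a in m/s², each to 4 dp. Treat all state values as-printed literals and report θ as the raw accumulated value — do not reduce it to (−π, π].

a = (v'−v)/dt = (0.168100)/0.1 = 1.6810
Δθ = θ'−θ = -0.093240;  (v·dt/L) = 17.8000·0.1/2.7 = 0.659259
tan δ = Δθ·L/(v·dt) = -0.141431  →  δ = -0.1405

δ = -0.1405, a = 1.6810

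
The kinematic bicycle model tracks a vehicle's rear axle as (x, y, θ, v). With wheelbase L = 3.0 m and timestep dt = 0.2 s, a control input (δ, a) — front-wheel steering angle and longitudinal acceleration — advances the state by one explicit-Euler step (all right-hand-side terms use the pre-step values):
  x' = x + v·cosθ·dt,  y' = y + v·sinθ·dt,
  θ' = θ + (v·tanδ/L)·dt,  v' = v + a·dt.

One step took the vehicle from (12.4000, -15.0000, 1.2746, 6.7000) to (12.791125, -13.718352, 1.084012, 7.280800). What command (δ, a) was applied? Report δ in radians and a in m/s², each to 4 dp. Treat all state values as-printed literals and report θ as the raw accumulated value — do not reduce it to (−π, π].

a = (v'−v)/dt = (0.580800)/0.2 = 2.9040
Δθ = θ'−θ = -0.190588;  (v·dt/L) = 6.7000·0.2/3.0 = 0.446667
tan δ = Δθ·L/(v·dt) = -0.426690  →  δ = -0.4033

δ = -0.4033, a = 2.9040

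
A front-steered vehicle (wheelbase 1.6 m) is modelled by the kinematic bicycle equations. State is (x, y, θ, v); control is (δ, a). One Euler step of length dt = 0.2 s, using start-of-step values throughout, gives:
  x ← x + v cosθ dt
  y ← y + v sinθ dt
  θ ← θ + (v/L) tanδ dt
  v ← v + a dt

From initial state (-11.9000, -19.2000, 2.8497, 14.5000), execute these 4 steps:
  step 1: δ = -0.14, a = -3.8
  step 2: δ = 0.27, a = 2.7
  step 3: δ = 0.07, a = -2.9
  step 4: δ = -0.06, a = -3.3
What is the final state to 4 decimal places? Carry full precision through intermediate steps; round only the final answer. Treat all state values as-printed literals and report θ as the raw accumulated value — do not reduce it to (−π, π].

(-22.6087, -16.8757, 3.0919, 13.0400)

after step 1 (δ=-0.14, a=-3.8): (-14.677333, -18.365481, 2.594279, 13.740000)
after step 2 (δ=0.27, a=2.7): (-17.023920, -16.935435, 3.069611, 14.280000)
after step 3 (δ=0.07, a=-2.9): (-19.872525, -16.730033, 3.194766, 13.700000)
after step 4 (δ=-0.06, a=-3.3): (-22.608652, -16.875658, 3.091892, 13.040000)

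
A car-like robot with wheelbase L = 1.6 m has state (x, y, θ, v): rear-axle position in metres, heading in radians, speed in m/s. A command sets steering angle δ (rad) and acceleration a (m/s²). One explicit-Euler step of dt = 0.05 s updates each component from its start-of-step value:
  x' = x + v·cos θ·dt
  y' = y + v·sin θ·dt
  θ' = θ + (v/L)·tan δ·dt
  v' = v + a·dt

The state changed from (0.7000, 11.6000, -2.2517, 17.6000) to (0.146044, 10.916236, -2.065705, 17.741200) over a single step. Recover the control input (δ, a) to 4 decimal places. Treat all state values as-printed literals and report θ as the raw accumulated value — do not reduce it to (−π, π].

a = (v'−v)/dt = (0.141200)/0.05 = 2.8240
Δθ = θ'−θ = 0.185995;  (v·dt/L) = 17.6000·0.05/1.6 = 0.550000
tan δ = Δθ·L/(v·dt) = 0.338173  →  δ = 0.3261

δ = 0.3261, a = 2.8240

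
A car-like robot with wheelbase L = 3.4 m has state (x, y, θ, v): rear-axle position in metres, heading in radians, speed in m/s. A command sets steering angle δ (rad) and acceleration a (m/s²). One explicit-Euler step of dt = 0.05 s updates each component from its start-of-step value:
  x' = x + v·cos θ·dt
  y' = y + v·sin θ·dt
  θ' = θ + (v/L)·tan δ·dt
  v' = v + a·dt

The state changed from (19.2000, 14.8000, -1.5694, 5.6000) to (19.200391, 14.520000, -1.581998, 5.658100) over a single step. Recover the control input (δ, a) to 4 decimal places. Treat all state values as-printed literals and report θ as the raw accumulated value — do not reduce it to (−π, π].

a = (v'−v)/dt = (0.058100)/0.05 = 1.1620
Δθ = θ'−θ = -0.012598;  (v·dt/L) = 5.6000·0.05/3.4 = 0.082353
tan δ = Δθ·L/(v·dt) = -0.152976  →  δ = -0.1518

δ = -0.1518, a = 1.1620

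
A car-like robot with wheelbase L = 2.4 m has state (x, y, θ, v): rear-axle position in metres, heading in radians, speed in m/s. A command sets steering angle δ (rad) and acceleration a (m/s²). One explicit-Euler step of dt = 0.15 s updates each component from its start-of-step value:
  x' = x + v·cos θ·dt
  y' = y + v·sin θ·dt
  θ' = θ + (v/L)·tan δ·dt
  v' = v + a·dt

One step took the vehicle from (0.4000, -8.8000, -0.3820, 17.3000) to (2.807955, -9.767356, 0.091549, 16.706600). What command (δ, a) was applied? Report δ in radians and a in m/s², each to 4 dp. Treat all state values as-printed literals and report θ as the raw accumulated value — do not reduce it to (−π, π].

a = (v'−v)/dt = (-0.593400)/0.15 = -3.9560
Δθ = θ'−θ = 0.473549;  (v·dt/L) = 17.3000·0.15/2.4 = 1.081250
tan δ = Δθ·L/(v·dt) = 0.437964  →  δ = 0.4128

δ = 0.4128, a = -3.9560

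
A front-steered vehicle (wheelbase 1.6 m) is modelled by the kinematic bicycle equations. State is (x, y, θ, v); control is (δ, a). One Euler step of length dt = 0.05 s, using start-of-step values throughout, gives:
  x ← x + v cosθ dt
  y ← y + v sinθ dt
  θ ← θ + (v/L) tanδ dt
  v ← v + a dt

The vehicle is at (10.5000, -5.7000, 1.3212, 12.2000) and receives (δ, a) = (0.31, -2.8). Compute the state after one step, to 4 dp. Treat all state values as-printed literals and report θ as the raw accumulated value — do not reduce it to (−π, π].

x' = 10.5000 + 12.2000·cos(1.3212)·0.05 = 10.6507
y' = -5.7000 + 12.2000·sin(1.3212)·0.05 = -5.1089
θ' = 1.3212 + (12.2000/1.6)·tan(0.31)·0.05 = 1.4433
v' = 12.2000 − 2.8000·0.05 = 12.0600

(10.6507, -5.1089, 1.4433, 12.0600)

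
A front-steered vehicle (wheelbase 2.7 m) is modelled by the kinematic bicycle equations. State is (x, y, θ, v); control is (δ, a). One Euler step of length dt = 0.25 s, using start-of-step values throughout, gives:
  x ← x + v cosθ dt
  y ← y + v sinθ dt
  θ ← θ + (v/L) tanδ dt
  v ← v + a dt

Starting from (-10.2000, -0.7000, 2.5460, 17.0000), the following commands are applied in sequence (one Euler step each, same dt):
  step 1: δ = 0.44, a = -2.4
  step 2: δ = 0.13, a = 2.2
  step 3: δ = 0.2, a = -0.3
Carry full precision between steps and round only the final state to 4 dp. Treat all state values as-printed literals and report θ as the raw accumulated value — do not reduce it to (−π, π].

after step 1 (δ=0.44, a=-2.4): (-13.718219, 1.684248, 3.287043, 16.400000)
after step 2 (δ=0.13, a=2.2): (-17.774925, 1.090000, 3.485570, 16.950000)
after step 3 (δ=0.2, a=-0.3): (-21.764196, -0.339031, 3.803713, 16.875000)

(-21.7642, -0.3390, 3.8037, 16.8750)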